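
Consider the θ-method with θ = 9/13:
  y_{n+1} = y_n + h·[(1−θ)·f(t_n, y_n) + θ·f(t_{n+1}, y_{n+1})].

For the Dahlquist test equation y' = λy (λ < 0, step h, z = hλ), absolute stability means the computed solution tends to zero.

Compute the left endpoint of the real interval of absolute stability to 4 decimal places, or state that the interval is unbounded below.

unbounded; (−∞, 0).

Set f=λy, z=hλ:
  y_{n+1} = y_n + z·[4/13·y_n + 9/13·y_{n+1}] ⇒ (1 − 9/13z)y_{n+1} = (1 + 4/13z)y_n
  R(z) = (1 + 4/13z)/(1 − 9/13z).

Solve |R(x)|<1 on ℝ⁻.
x=-0.59: |R|=0.5811
x=-2: |R|=0.1613
x=-10: |R|=0.2621
x=-100: |R|=0.4239
θ=9/13≥1/2 ⇒ |1+4/13x|<|1−9/13x| ∀x<0 ⇒ stable on all of ℝ⁻.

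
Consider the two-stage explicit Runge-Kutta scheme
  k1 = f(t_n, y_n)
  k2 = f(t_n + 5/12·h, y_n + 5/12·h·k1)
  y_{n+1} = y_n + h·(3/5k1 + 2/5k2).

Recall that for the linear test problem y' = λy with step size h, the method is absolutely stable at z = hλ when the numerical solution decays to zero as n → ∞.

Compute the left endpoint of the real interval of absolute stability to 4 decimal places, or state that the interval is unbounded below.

left endpoint -6.0000.

With y'=λy (z=hλ):
  k1=λy_n ⇒ h·k1=z·y_n;  k2=λ(1+5/12z)y_n ⇒ h·k2=z(1+5/12z)y_n
  y_{n+1}/y_n = 1 + 3/5z + 2/5z(1+5/12z) = 1 + z + 1/6z²
  so R(z) = 1 + z + 1/6z².

Find x<0 with |R(x)|<1.
x=-1.72: |R|=0.2269
R=1: x+1/6x²=0 ⇒ x=−6=-6.0000; min R=1−1/(4·1/6)=-0.5000>−1
Confirm numerically:
  x=-5.610: |R|=0.63535 <1
  x=-5.577: |R|=0.60682 <1
  x=-3.463: |R|=0.46427 <1
  x=-3.217: |R|=0.49215 <1
  x=-6.454: |R|=1.48835 >1
  x=-6.061: |R|=1.06162 >1
So |R|<1 on (-6.0000, 0).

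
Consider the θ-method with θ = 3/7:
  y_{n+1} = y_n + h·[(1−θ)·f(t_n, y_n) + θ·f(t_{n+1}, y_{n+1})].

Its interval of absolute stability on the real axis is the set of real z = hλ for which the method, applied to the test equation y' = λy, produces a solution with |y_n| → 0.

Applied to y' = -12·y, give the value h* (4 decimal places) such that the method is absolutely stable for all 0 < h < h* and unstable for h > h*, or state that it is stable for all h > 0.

(-14.0000,0); λ=-12 ⇒ h* = (14)/12 = 1.1667.

Test eqn y'=λy, z=hλ:
  y_{n+1} = y_n + z·[4/7·y_n + 3/7·y_{n+1}] ⇒ (1 − 3/7z)y_{n+1} = (1 + 4/7z)y_n
  Hence R(z) = (1 + 4/7z)/(1 − 3/7z).

Need |R(x)|<1, x<0.
x=-1.07: |R|=0.2664
R=−1: 1+4/7x = −1+3/7x ⇒ -1/7x=2 ⇒ x=2/(-1/7)=-14.0000
Confirm numerically:
  x=-13.031: |R|=0.97898 <1
  x=-13.011: |R|=0.97852 <1
  x=-10.335: |R|=0.90357 <1
  x=-10.114: |R|=0.89593 <1
  x=-14.599: |R|=1.01179 >1
  x=-14.420: |R|=1.00836 >1
  x=-14.418: |R|=1.00832 >1
Interval (-14.0000, 0).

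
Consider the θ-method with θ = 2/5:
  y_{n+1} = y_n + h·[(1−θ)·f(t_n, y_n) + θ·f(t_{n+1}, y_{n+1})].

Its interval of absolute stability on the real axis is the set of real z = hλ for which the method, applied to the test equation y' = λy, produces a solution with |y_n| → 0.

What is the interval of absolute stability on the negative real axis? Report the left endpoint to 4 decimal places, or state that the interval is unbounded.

Set f=λy, z=hλ:
  y_{n+1} = y_n + z·[3/5·y_n + 2/5·y_{n+1}] ⇒ (1 − 2/5z)y_{n+1} = (1 + 3/5z)y_n
  ⇒ R(z) = (1 + 3/5z)/(1 − 2/5z).

Solve |R(x)|<1 on ℝ⁻.
x=-1.15: |R|=0.2123
R=−1: 1+3/5x = −1+2/5x ⇒ -1/5x=2 ⇒ x=2/(-1/5)=-10.0000
Confirm numerically:
  x=-8.679: |R|=0.94092 <1
  x=-7.798: |R|=0.89309 <1
  x=-7.337: |R|=0.86464 <1
  x=-4.159: |R|=0.56142 <1
  x=-10.577: |R|=1.02206 >1
  x=-10.119: |R|=1.00472 >1
Stable set (-10.0000, 0).

z∈(-10.0000,0).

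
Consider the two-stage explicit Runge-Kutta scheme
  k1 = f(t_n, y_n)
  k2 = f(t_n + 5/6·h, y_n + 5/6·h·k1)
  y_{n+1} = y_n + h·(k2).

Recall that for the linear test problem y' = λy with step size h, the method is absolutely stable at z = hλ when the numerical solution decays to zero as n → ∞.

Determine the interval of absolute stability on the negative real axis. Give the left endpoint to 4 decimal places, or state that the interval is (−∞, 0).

(-1.2000, 0).

Test eqn y'=λy, z=hλ:
  k1=λy_n ⇒ h·k1=z·y_n;  k2=λ(1+5/6z)y_n ⇒ h·k2=z(1+5/6z)y_n
  y_{n+1}/y_n = 1 + z(1+5/6z) = 1 + z + 5/6z²
  Hence R(z) = 1 + z + 5/6z².

Find x<0 with |R(x)|<1.
x=-0.96: |R|=0.8080
R=1: x+5/6x²=0 ⇒ x=−6/5=-1.2000; min R=1−1/(4·5/6)=0.7000>−1
Confirm numerically:
  x=-0.696: |R|=0.70768 <1
  x=-0.570: |R|=0.70075 <1
  x=-0.514: |R|=0.70616 <1
  x=-1.745: |R|=1.79252 >1
  x=-1.657: |R|=1.63104 >1
  x=-1.326: |R|=1.13923 >1
Interval (-1.2000, 0).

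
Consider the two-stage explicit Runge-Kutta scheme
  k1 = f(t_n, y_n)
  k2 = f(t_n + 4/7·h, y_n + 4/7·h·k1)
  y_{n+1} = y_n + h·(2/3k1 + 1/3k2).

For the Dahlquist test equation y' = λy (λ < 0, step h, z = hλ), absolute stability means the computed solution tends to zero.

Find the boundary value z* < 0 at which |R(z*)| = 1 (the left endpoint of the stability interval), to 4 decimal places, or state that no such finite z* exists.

left endpoint -5.2500.

Test eqn y'=λy, z=hλ:
  k1=λy_n ⇒ h·k1=z·y_n;  k2=λ(1+4/7z)y_n ⇒ h·k2=z(1+4/7z)y_n
  y_{n+1}/y_n = 1 + 2/3z + 1/3z(1+4/7z) = 1 + z + 4/21z²
  Hence R(z) = 1 + z + 4/21z².

Boundary: |R(x)|=1, x<0.
x=-0.59: |R|=0.4763
R=1: x+4/21x²=0 ⇒ x=−21/4=-5.2500; min R=1−1/(4·4/21)=-0.3125>−1
Confirm numerically:
  x=-4.007: |R|=0.05130 <1
  x=-3.583: |R|=0.13769 <1
  x=-2.658: |R|=0.31229 <1
  x=-2.104: |R|=0.26080 <1
  x=-5.812: |R|=1.62216 >1
  x=-5.795: |R|=1.60158 >1
  x=-5.446: |R|=1.20332 >1
So |R|<1 on (-5.2500, 0).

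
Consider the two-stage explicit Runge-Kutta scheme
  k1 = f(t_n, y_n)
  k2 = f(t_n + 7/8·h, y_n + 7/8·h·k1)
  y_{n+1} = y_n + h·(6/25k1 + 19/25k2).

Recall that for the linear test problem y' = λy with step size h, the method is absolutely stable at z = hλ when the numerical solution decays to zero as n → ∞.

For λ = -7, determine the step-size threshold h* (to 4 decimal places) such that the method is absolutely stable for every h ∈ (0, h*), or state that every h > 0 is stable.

With y'=λy (z=hλ):
  k1=λy_n ⇒ h·k1=z·y_n;  k2=λ(1+7/8z)y_n ⇒ h·k2=z(1+7/8z)y_n
  y_{n+1}/y_n = 1 + 6/25z + 19/25z(1+7/8z) = 1 + z + 133/200z²
  so R(z) = 1 + z + 133/200z².

Need |R(x)|<1, x<0.
x=-0.96: |R|=0.6529
R=1: x+133/200x²=0 ⇒ x=−200/133=-1.5038; min R=1−1/(4·133/200)=0.6241>−1
Confirm numerically:
  x=-1.302: |R|=0.82531 <1
  x=-1.103: |R|=0.70604 <1
  x=-1.024: |R|=0.67330 <1
  x=-1.017: |R|=0.67080 <1
  x=-1.777: |R|=1.32289 >1
  x=-1.527: |R|=1.02360 >1
So |R|<1 on (-1.5038, 0).

(-1.5038,0); λ=-7 ⇒ h* = (200/133)/7 = 0.2148.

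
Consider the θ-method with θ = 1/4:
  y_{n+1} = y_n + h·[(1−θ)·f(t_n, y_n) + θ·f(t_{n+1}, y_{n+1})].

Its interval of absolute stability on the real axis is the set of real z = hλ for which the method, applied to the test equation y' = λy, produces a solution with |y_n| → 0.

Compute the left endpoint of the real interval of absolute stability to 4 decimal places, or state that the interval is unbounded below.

left endpoint -4.0000.

Set f=λy, z=hλ:
  y_{n+1} = y_n + z·[3/4·y_n + 1/4·y_{n+1}] ⇒ (1 − 1/4z)y_{n+1} = (1 + 3/4z)y_n
  Hence R(z) = (1 + 3/4z)/(1 − 1/4z).

Boundary: |R(x)|=1, x<0.
x=-0.76: |R|=0.3613
R=−1: 1+3/4x = −1+1/4x ⇒ -1/2x=2 ⇒ x=2/(-1/2)=-4.0000
Confirm numerically:
  x=-3.899: |R|=0.97443 <1
  x=-3.495: |R|=0.86524 <1
  x=-2.918: |R|=0.68719 <1
  x=-4.357: |R|=1.08544 >1
  x=-4.023: |R|=1.00573 >1
Stable set (-4.0000, 0).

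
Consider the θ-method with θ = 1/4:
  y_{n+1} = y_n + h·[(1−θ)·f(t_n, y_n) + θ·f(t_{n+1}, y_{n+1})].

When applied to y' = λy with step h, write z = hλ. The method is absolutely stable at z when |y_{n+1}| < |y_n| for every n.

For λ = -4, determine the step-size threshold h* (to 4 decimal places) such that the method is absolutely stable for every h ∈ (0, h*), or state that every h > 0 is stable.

On y'=λy, z=hλ:
  y_{n+1} = y_n + z·[3/4·y_n + 1/4·y_{n+1}] ⇒ (1 − 1/4z)y_{n+1} = (1 + 3/4z)y_n
  R(z) = (1 + 3/4z)/(1 − 1/4z).

Boundary: |R(x)|=1, x<0.
x=-0.61: |R|=0.4707
R=−1: 1+3/4x = −1+1/4x ⇒ -1/2x=2 ⇒ x=2/(-1/2)=-4.0000
Confirm numerically:
  x=-3.120: |R|=0.75281 <1
  x=-3.070: |R|=0.73692 <1
  x=-1.897: |R|=0.28676 <1
  x=-1.809: |R|=0.24565 <1
  x=-4.411: |R|=1.09773 >1
  x=-4.077: |R|=1.01907 >1
Stable set (-4.0000, 0).

(-4.0000,0); λ=-4 ⇒ h* = (4)/4 = 1.0000.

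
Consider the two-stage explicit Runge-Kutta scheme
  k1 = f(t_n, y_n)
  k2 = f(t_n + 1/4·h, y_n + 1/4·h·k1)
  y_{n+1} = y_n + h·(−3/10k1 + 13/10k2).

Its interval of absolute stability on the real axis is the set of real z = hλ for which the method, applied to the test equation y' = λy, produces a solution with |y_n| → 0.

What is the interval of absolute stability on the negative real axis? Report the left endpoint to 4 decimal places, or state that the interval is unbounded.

Test eqn y'=λy, z=hλ:
  k1=λy_n ⇒ h·k1=z·y_n;  k2=λ(1+1/4z)y_n ⇒ h·k2=z(1+1/4z)y_n
  y_{n+1}/y_n = 1 − 3/10z + 13/10z(1+1/4z) = 1 + z + 13/40z²
  Hence R(z) = 1 + z + 13/40z².

Need |R(x)|<1, x<0.
x=-1.35: |R|=0.2423
R=1: x+13/40x²=0 ⇒ x=−40/13=-3.0769; min R=1−1/(4·13/40)=0.2308>−1
Confirm numerically:
  x=-2.554: |R|=0.56595 <1
  x=-2.062: |R|=0.31985 <1
  x=-1.355: |R|=0.24171 <1
  x=-3.550: |R|=1.54581 >1
  x=-3.389: |R|=1.34373 >1
Interval (-3.0769, 0).

z∈(-3.0769,0).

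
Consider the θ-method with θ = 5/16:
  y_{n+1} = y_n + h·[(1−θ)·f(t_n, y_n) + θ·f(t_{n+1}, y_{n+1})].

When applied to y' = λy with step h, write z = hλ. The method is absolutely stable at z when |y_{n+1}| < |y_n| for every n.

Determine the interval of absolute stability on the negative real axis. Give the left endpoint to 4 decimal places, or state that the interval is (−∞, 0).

Test eqn y'=λy, z=hλ:
  y_{n+1} = y_n + z·[11/16·y_n + 5/16·y_{n+1}] ⇒ (1 − 5/16z)y_{n+1} = (1 + 11/16z)y_n
  so R(z) = (1 + 11/16z)/(1 − 5/16z).

Need |R(x)|<1, x<0.
x=-0.55: |R|=0.5307
R=−1: 1+11/16x = −1+5/16x ⇒ -3/8x=2 ⇒ x=2/(-3/8)=-5.3333
Confirm numerically:
  x=-2.819: |R|=0.49872 <1
  x=-2.546: |R|=0.41789 <1
  x=-2.229: |R|=0.31383 <1
  x=-5.780: |R|=1.05969 >1
  x=-5.710: |R|=1.05073 >1
  x=-5.575: |R|=1.03305 >1
Interval (-5.3333, 0).

(-5.3333, 0).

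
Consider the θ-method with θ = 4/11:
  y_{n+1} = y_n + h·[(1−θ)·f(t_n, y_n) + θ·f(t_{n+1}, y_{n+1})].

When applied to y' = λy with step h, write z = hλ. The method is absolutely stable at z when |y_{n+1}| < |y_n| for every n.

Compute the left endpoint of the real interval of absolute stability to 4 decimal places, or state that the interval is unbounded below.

Test eqn y'=λy, z=hλ:
  y_{n+1} = y_n + z·[7/11·y_n + 4/11·y_{n+1}] ⇒ (1 − 4/11z)y_{n+1} = (1 + 7/11z)y_n
  R(z) = (1 + 7/11z)/(1 − 4/11z).

Need |R(x)|<1, x<0.
x=-1.2: |R|=0.1646
R=−1: 1+7/11x = −1+4/11x ⇒ -3/11x=2 ⇒ x=2/(-3/11)=-7.3333
Confirm numerically:
  x=-6.709: |R|=0.95050 <1
  x=-6.460: |R|=0.92888 <1
  x=-4.786: |R|=0.74648 <1
  x=-7.815: |R|=1.03419 >1
  x=-7.811: |R|=1.03392 >1
  x=-7.603: |R|=1.01954 >1
Stable set (-7.3333, 0).

left endpoint -7.3333.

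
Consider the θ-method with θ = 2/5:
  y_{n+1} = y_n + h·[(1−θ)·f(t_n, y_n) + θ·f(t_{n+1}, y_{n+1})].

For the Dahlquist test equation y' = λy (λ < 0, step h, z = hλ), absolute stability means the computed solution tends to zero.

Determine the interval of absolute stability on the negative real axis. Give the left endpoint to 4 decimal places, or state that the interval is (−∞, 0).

(-10.0000, 0).

Set f=λy, z=hλ:
  y_{n+1} = y_n + z·[3/5·y_n + 2/5·y_{n+1}] ⇒ (1 − 2/5z)y_{n+1} = (1 + 3/5z)y_n
  R(z) = (1 + 3/5z)/(1 − 2/5z).

Solve |R(x)|<1 on ℝ⁻.
x=-0.56: |R|=0.5425
R=−1: 1+3/5x = −1+2/5x ⇒ -1/5x=2 ⇒ x=2/(-1/5)=-10.0000
Confirm numerically:
  x=-9.464: |R|=0.97760 <1
  x=-8.550: |R|=0.93439 <1
  x=-7.338: |R|=0.86471 <1
  x=-4.280: |R|=0.57817 <1
  x=-10.493: |R|=1.01897 >1
  x=-10.385: |R|=1.01494 >1
  x=-10.073: |R|=1.00290 >1
Stable set (-10.0000, 0).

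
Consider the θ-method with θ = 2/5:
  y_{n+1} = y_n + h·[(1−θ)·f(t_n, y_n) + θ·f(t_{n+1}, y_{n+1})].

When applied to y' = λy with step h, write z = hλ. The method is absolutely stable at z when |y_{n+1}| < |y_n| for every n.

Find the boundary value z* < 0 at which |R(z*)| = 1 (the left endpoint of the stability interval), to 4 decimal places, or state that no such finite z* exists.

z* = -10.0000.

Set f=λy, z=hλ:
  y_{n+1} = y_n + z·[3/5·y_n + 2/5·y_{n+1}] ⇒ (1 − 2/5z)y_{n+1} = (1 + 3/5z)y_n
  so R(z) = (1 + 3/5z)/(1 − 2/5z).

Boundary: |R(x)|=1, x<0.
x=-1.34: |R|=0.1276
R=−1: 1+3/5x = −1+2/5x ⇒ -1/5x=2 ⇒ x=2/(-1/5)=-10.0000
Confirm numerically:
  x=-8.595: |R|=0.93668 <1
  x=-6.674: |R|=0.81873 <1
  x=-6.540: |R|=0.80863 <1
  x=-10.538: |R|=1.02063 >1
  x=-10.522: |R|=1.02004 >1
  x=-10.224: |R|=1.00880 >1
Interval (-10.0000, 0).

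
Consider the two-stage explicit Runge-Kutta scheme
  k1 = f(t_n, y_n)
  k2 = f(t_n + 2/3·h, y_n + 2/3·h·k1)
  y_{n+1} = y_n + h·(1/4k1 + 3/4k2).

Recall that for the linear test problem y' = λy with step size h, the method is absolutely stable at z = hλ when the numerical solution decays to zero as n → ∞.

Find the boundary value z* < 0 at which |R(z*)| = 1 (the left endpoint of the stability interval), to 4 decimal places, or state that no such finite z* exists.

On y'=λy, z=hλ:
  k1=λy_n ⇒ h·k1=z·y_n;  k2=λ(1+2/3z)y_n ⇒ h·k2=z(1+2/3z)y_n
  y_{n+1}/y_n = 1 + 1/4z + 3/4z(1+2/3z) = 1 + z + 1/2z²
  Hence R(z) = 1 + z + 1/2z².

Boundary: |R(x)|=1, x<0.
x=-0.97: |R|=0.5005
R=1: x+1/2x²=0 ⇒ x=−2=-2.0000; min R=1−1/(4·1/2)=0.5000>−1
Confirm numerically:
  x=-1.838: |R|=0.85112 <1
  x=-1.545: |R|=0.64851 <1
  x=-1.476: |R|=0.61329 <1
  x=-2.503: |R|=1.62950 >1
  x=-2.286: |R|=1.32690 >1
  x=-2.048: |R|=1.04915 >1
Stable set (-2.0000, 0).

left endpoint -2.0000.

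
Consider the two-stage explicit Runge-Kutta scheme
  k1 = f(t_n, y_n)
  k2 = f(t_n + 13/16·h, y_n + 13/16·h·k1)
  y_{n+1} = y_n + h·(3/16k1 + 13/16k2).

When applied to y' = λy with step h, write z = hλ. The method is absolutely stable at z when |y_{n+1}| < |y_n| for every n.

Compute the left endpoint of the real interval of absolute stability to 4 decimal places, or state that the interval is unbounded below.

left endpoint -1.5148.

Set f=λy, z=hλ:
  k1=λy_n ⇒ h·k1=z·y_n;  k2=λ(1+13/16z)y_n ⇒ h·k2=z(1+13/16z)y_n
  y_{n+1}/y_n = 1 + 3/16z + 13/16z(1+13/16z) = 1 + z + 169/256z²
  Hence R(z) = 1 + z + 169/256z².

Solve |R(x)|<1 on ℝ⁻.
x=-0.71: |R|=0.6228
R=1: x+169/256x²=0 ⇒ x=−256/169=-1.5148; min R=1−1/(4·169/256)=0.6213>−1
Confirm numerically:
  x=-1.363: |R|=0.86342 <1
  x=-1.104: |R|=0.70061 <1
  x=-0.983: |R|=0.65490 <1
  x=-0.732: |R|=0.62173 <1
  x=-2.096: |R|=1.80421 >1
  x=-1.828: |R|=1.37797 >1
  x=-1.602: |R|=1.09223 >1
Stable set (-1.5148, 0).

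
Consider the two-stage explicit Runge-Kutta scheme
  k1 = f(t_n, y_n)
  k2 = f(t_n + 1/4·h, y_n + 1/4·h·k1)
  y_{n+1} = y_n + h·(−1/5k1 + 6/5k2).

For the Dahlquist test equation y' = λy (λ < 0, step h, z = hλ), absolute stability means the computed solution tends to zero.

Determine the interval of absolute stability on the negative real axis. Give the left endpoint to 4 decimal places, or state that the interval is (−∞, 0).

z∈(-3.3333,0).

Test eqn y'=λy, z=hλ:
  k1=λy_n ⇒ h·k1=z·y_n;  k2=λ(1+1/4z)y_n ⇒ h·k2=z(1+1/4z)y_n
  y_{n+1}/y_n = 1 − 1/5z + 6/5z(1+1/4z) = 1 + z + 3/10z²
  ⇒ R(z) = 1 + z + 3/10z².

Solve |R(x)|<1 on ℝ⁻.
x=-1.34: |R|=0.1987
R=1: x+3/10x²=0 ⇒ x=−10/3=-3.3333; min R=1−1/(4·3/10)=0.1667>−1
Confirm numerically:
  x=-3.164: |R|=0.83927 <1
  x=-2.435: |R|=0.34377 <1
  x=-1.952: |R|=0.19109 <1
  x=-1.869: |R|=0.17895 <1
  x=-3.894: |R|=1.65497 >1
  x=-3.828: |R|=1.56808 >1
Interval (-3.3333, 0).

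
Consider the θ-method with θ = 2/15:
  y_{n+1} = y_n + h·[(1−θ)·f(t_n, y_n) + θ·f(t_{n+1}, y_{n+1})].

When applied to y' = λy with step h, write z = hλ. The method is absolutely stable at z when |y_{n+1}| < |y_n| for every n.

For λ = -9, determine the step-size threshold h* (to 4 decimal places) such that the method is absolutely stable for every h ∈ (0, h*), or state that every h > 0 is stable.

Test eqn y'=λy, z=hλ:
  y_{n+1} = y_n + z·[13/15·y_n + 2/15·y_{n+1}] ⇒ (1 − 2/15z)y_{n+1} = (1 + 13/15z)y_n
  ⇒ R(z) = (1 + 13/15z)/(1 − 2/15z).

Boundary: |R(x)|=1, x<0.
x=-0.52: |R|=0.5137
R=−1: 1+13/15x = −1+2/15x ⇒ -11/15x=2 ⇒ x=2/(-11/15)=-2.7273
Confirm numerically:
  x=-2.310: |R|=0.76606 <1
  x=-1.233: |R|=0.05891 <1
  x=-1.156: |R|=0.00162 <1
  x=-3.166: |R|=1.22623 >1
  x=-2.867: |R|=1.07413 >1
So |R|<1 on (-2.7273, 0).

(-2.7273,0); λ=-9 ⇒ h* = (30/11)/9 = 0.3030.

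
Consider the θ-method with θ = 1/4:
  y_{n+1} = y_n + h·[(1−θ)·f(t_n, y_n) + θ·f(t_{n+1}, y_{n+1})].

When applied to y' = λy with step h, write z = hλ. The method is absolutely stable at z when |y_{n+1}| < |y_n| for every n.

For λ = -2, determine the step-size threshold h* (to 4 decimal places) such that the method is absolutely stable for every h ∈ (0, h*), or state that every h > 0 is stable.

(-4.0000,0); λ=-2 ⇒ h* = (4)/2 = 2.0000.

On y'=λy, z=hλ:
  y_{n+1} = y_n + z·[3/4·y_n + 1/4·y_{n+1}] ⇒ (1 − 1/4z)y_{n+1} = (1 + 3/4z)y_n
  ⇒ R(z) = (1 + 3/4z)/(1 − 1/4z).

Boundary: |R(x)|=1, x<0.
x=-1.06: |R|=0.1621
R=−1: 1+3/4x = −1+1/4x ⇒ -1/2x=2 ⇒ x=2/(-1/2)=-4.0000
Confirm numerically:
  x=-3.271: |R|=0.79948 <1
  x=-3.055: |R|=0.73210 <1
  x=-2.310: |R|=0.46434 <1
  x=-4.434: |R|=1.10292 >1
  x=-4.424: |R|=1.10066 >1
  x=-4.316: |R|=1.07600 >1
Stable set (-4.0000, 0).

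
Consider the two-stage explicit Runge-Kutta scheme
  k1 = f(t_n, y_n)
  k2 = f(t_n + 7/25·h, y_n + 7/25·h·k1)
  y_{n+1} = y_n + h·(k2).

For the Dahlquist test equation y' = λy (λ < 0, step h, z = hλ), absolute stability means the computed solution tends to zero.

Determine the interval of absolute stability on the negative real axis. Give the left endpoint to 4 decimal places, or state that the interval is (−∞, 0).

(-3.5714, 0).

Test eqn y'=λy, z=hλ:
  k1=λy_n ⇒ h·k1=z·y_n;  k2=λ(1+7/25z)y_n ⇒ h·k2=z(1+7/25z)y_n
  y_{n+1}/y_n = 1 + z(1+7/25z) = 1 + z + 7/25z²
  ⇒ R(z) = 1 + z + 7/25z².

Boundary: |R(x)|=1, x<0.
x=-1.11: |R|=0.2350
R=1: x+7/25x²=0 ⇒ x=−25/7=-3.5714; min R=1−1/(4·7/25)=0.1071>−1
Confirm numerically:
  x=-3.415: |R|=0.85042 <1
  x=-3.037: |R|=0.54554 <1
  x=-1.896: |R|=0.11055 <1
  x=-1.751: |R|=0.10748 <1
  x=-4.085: |R|=1.58742 >1
  x=-3.924: |R|=1.38738 >1
So |R|<1 on (-3.5714, 0).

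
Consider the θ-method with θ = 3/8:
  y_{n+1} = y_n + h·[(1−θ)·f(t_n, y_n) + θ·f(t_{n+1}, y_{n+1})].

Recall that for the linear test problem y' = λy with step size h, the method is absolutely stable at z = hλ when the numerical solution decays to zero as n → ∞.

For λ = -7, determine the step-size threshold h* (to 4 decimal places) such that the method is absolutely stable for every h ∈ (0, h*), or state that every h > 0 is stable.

(-8.0000,0); λ=-7 ⇒ h* = (8)/7 = 1.1429.

On y'=λy, z=hλ:
  y_{n+1} = y_n + z·[5/8·y_n + 3/8·y_{n+1}] ⇒ (1 − 3/8z)y_{n+1} = (1 + 5/8z)y_n
  R(z) = (1 + 5/8z)/(1 − 3/8z).

Boundary: |R(x)|=1, x<0.
x=-1.3: |R|=0.1261
R=−1: 1+5/8x = −1+3/8x ⇒ -1/4x=2 ⇒ x=2/(-1/4)=-8.0000
Confirm numerically:
  x=-5.185: |R|=0.76098 <1
  x=-4.802: |R|=0.71454 <1
  x=-4.109: |R|=0.61716 <1
  x=-8.392: |R|=1.02363 >1
  x=-8.212: |R|=1.01299 >1
Stable set (-8.0000, 0).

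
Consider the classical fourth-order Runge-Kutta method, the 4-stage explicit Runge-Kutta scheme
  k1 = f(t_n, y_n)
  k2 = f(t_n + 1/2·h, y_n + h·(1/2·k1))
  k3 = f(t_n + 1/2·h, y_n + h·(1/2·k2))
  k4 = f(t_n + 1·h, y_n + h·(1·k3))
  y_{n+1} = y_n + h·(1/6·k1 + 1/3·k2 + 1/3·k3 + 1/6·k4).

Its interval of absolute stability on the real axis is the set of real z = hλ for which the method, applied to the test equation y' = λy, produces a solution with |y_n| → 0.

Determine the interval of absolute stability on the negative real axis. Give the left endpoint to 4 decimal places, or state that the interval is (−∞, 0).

z∈(-2.7853,0).

With y'=λy (z=hλ):
  order 4, 4-stage ⇒ R(z)=1+z+z^2/2+z^3/6+z^4/24
  (e.g. R(-1.6)=0.27040, |R|=0.27040)

Solve |R(x)|<1 on ℝ⁻.
x=-1.6: |R|=0.2704
|R(-2.21)|=0.4270 |R(-2.19)|=0.4159 |R(-2.02)|=0.3402
Bisect:
  x_lo=-3.2802 |R|=2.0411  x_hi=-0.1391 |R|=0.8702
  mid=-1.70964 |R|=0.27492 →hi
  mid=-2.49492 |R|=0.64348 →hi
  mid=-2.88755 |R|=1.16545 →lo
  mid=-2.69123 |R|=0.86721 →hi
  mid=-2.78939 |R|=1.00620 →lo
  mid=-2.74031 |R|=0.93428 →hi
  mid=-2.76485 |R|=0.96962 →hi
  ...
  [-2.78537,-2.78518] ⇒ x*=-2.7853
So |R|<1 on (-2.7853, 0).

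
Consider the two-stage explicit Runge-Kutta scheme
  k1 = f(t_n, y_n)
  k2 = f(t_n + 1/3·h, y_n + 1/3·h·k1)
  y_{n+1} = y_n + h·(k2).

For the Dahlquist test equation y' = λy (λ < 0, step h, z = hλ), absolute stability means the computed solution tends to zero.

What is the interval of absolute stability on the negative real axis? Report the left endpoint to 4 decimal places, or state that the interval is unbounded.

Set f=λy, z=hλ:
  k1=λy_n ⇒ h·k1=z·y_n;  k2=λ(1+1/3z)y_n ⇒ h·k2=z(1+1/3z)y_n
  y_{n+1}/y_n = 1 + z(1+1/3z) = 1 + z + 1/3z²
  ⇒ R(z) = 1 + z + 1/3z².

Find x<0 with |R(x)|<1.
x=-0.91: |R|=0.3660
R=1: x+1/3x²=0 ⇒ x=−3=-3.0000; min R=1−1/(4·1/3)=0.2500>−1
Confirm numerically:
  x=-2.426: |R|=0.53583 <1
  x=-2.240: |R|=0.43253 <1
  x=-1.564: |R|=0.25137 <1
  x=-3.377: |R|=1.42438 >1
  x=-3.188: |R|=1.19978 >1
Stable set (-3.0000, 0).

z∈(-3.0000,0).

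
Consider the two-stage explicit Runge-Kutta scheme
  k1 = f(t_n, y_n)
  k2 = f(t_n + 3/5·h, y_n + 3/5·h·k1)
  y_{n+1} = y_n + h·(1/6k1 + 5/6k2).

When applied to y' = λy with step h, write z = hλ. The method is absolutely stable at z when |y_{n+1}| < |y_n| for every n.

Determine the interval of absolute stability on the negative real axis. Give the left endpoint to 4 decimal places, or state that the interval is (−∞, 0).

z∈(-2.0000,0).

On y'=λy, z=hλ:
  k1=λy_n ⇒ h·k1=z·y_n;  k2=λ(1+3/5z)y_n ⇒ h·k2=z(1+3/5z)y_n
  y_{n+1}/y_n = 1 + 1/6z + 5/6z(1+3/5z) = 1 + z + 1/2z²
  Hence R(z) = 1 + z + 1/2z².

Solve |R(x)|<1 on ℝ⁻.
x=-0.59: |R|=0.5840
R=1: x+1/2x²=0 ⇒ x=−2=-2.0000; min R=1−1/(4·1/2)=0.5000>−1
Confirm numerically:
  x=-1.898: |R|=0.90320 <1
  x=-1.547: |R|=0.64960 <1
  x=-0.880: |R|=0.50720 <1
  x=-2.285: |R|=1.32561 >1
  x=-2.216: |R|=1.23933 >1
Interval (-2.0000, 0).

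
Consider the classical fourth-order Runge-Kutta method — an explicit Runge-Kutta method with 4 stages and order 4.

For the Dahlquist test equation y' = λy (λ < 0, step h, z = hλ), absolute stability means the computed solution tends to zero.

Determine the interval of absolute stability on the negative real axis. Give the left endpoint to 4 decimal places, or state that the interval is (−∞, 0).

Set f=λy, z=hλ:
  order 4, 4-stage ⇒ R(z)=1+z+z^2/2+z^3/6+z^4/24
  (e.g. R(-0.51)=0.60076, |R|=0.60076)

Find x<0 with |R(x)|<1.
x=-0.51: |R|=0.6008
|R(-2.56)|=0.7102 |R(-2.26)|=0.4569 |R(-1.39)|=0.2840
Bisect:
  x_lo=-3.3186 |R|=2.1502  x_hi=-0.2169 |R|=0.8050
  mid=-1.76772 |R|=0.28092 →hi
  mid=-2.54315 |R|=0.69222 →hi
  mid=-2.93086 |R|=1.24259 →lo
  mid=-2.73700 |R|=0.92960 →hi
  mid=-2.83393 |R|=1.07584 →lo
  mid=-2.78547 |R|=1.00026 →lo
  mid=-2.76124 |R|=0.96433 →hi
  mid=-2.77335 |R|=0.98215 →hi
  mid=-2.77941 |R|=0.99117 →hi
  ...
  [-2.78547,-2.78528] ⇒ x*=-2.7853
So |R|<1 on (-2.7853, 0).

z∈(-2.7853,0).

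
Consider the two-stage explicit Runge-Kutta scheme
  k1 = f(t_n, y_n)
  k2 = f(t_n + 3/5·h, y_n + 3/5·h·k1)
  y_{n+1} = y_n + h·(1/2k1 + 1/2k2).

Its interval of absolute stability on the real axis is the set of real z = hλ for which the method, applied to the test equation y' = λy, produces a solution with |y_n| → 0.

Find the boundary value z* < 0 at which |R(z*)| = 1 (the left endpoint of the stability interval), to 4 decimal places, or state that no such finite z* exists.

left endpoint -3.3333.

Test eqn y'=λy, z=hλ:
  k1=λy_n ⇒ h·k1=z·y_n;  k2=λ(1+3/5z)y_n ⇒ h·k2=z(1+3/5z)y_n
  y_{n+1}/y_n = 1 + 1/2z + 1/2z(1+3/5z) = 1 + z + 3/10z²
  Hence R(z) = 1 + z + 3/10z².

Find x<0 with |R(x)|<1.
x=-1.13: |R|=0.2531
R=1: x+3/10x²=0 ⇒ x=−10/3=-3.3333; min R=1−1/(4·3/10)=0.1667>−1
Confirm numerically:
  x=-2.637: |R|=0.44913 <1
  x=-2.341: |R|=0.30308 <1
  x=-1.753: |R|=0.16890 <1
  x=-1.423: |R|=0.18448 <1
  x=-3.464: |R|=1.13579 >1
  x=-3.447: |R|=1.11754 >1
  x=-3.413: |R|=1.08157 >1
So |R|<1 on (-3.3333, 0).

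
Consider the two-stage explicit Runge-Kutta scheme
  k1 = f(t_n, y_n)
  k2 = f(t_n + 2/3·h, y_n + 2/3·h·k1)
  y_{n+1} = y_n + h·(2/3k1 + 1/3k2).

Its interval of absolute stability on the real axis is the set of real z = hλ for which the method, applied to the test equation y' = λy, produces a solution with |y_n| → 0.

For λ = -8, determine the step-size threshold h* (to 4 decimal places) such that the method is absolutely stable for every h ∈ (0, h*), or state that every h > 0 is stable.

Set f=λy, z=hλ:
  k1=λy_n ⇒ h·k1=z·y_n;  k2=λ(1+2/3z)y_n ⇒ h·k2=z(1+2/3z)y_n
  y_{n+1}/y_n = 1 + 2/3z + 1/3z(1+2/3z) = 1 + z + 2/9z²
  ⇒ R(z) = 1 + z + 2/9z².

Need |R(x)|<1, x<0.
x=-1.25: |R|=0.0972
R=1: x+2/9x²=0 ⇒ x=−9/2=-4.5000; min R=1−1/(4·2/9)=-0.1250>−1
Confirm numerically:
  x=-4.104: |R|=0.63885 <1
  x=-3.877: |R|=0.46325 <1
  x=-2.964: |R|=0.01171 <1
  x=-2.796: |R|=0.05875 <1
  x=-4.739: |R|=1.25169 >1
  x=-4.600: |R|=1.10222 >1
So |R|<1 on (-4.5000, 0).

(-4.5000,0); λ=-8 ⇒ h* = (9/2)/8 = 0.5625.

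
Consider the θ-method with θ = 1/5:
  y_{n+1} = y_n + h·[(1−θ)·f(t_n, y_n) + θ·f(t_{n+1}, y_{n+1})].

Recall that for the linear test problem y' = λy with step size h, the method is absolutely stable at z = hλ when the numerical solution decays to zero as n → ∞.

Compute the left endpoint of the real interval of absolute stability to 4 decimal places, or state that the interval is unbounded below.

left endpoint -3.3333.

On y'=λy, z=hλ:
  y_{n+1} = y_n + z·[4/5·y_n + 1/5·y_{n+1}] ⇒ (1 − 1/5z)y_{n+1} = (1 + 4/5z)y_n
  Hence R(z) = (1 + 4/5z)/(1 − 1/5z).

Boundary: |R(x)|=1, x<0.
x=-0.73: |R|=0.3630
R=−1: 1+4/5x = −1+1/5x ⇒ -3/5x=2 ⇒ x=2/(-3/5)=-3.3333
Confirm numerically:
  x=-2.733: |R|=0.76710 <1
  x=-1.861: |R|=0.35622 <1
  x=-1.749: |R|=0.29575 <1
  x=-3.713: |R|=1.13072 >1
  x=-3.601: |R|=1.09336 >1
  x=-3.413: |R|=1.02841 >1
Stable set (-3.3333, 0).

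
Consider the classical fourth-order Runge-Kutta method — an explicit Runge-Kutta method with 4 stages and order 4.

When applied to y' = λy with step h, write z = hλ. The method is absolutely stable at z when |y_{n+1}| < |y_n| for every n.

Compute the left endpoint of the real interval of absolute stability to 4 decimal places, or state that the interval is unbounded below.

With y'=λy (z=hλ):
  order 4, 4-stage ⇒ R(z)=1+z+z^2/2+z^3/6+z^4/24
  (e.g. R(-0.81)=0.44741, |R|=0.44741)

Find x<0 with |R(x)|<1.
x=-0.81: |R|=0.4474
|R(-2.03)|=0.3438 |R(-1.92)|=0.3098 |R(-0.76)|=0.4695
Bisect:
  x_lo=-3.4962 |R|=2.7184  x_hi=-0.3593 |R|=0.6982
  mid=-1.92776 |R|=0.31180 →hi
  mid=-2.71198 |R|=0.89498 →hi
  mid=-3.10409 |R|=1.59711 →lo
  mid=-2.90804 |R|=1.20139 →lo
  mid=-2.81001 |R|=1.03791 →lo
  mid=-2.76100 |R|=0.96398 →hi
  mid=-2.78550 |R|=1.00032 →lo
  mid=-2.77325 |R|=0.98199 →hi
  mid=-2.77938 |R|=0.99111 →hi
  ...
  [-2.78531,-2.78512] ⇒ x*=-2.7853
Stable set (-2.7853, 0).

left endpoint -2.7853.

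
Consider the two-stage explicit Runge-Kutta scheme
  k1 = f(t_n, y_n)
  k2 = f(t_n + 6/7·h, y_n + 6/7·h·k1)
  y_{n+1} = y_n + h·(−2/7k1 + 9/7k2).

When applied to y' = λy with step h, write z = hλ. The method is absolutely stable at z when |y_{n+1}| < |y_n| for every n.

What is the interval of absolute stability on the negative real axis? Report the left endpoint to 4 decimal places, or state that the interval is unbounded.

Set f=λy, z=hλ:
  k1=λy_n ⇒ h·k1=z·y_n;  k2=λ(1+6/7z)y_n ⇒ h·k2=z(1+6/7z)y_n
  y_{n+1}/y_n = 1 − 2/7z + 9/7z(1+6/7z) = 1 + z + 54/49z²
  R(z) = 1 + z + 54/49z².

Solve |R(x)|<1 on ℝ⁻.
x=-1.59: |R|=2.1961
R=1: x+54/49x²=0 ⇒ x=−49/54=-0.9074; min R=1−1/(4·54/49)=0.7731>−1
Confirm numerically:
  x=-0.697: |R|=0.83838 <1
  x=-0.665: |R|=0.82235 <1
  x=-0.372: |R|=0.78050 <1
  x=-1.178: |R|=1.35128 >1
  x=-1.169: |R|=1.33701 >1
Interval (-0.9074, 0).

z∈(-0.9074,0).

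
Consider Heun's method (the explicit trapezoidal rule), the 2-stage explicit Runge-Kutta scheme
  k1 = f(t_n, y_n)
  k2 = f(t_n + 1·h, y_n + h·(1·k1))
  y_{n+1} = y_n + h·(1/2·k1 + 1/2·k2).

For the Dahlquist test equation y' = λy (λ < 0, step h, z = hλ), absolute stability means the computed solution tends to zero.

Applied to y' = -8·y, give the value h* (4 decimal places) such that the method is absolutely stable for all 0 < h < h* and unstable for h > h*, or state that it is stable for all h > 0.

Set f=λy, z=hλ:
  order 2, 2-stage ⇒ R(z)=1+z+z^2/2
  (e.g. R(-1.66)=0.71780, |R|=0.71780)

Solve |R(x)|<1 on ℝ⁻.
x=-1.66: |R|=0.7178
|R(-2.16)|=1.1728 |R(-1.75)|=0.7812 |R(-0.71)|=0.5421
Bisect:
  x_lo=-2.6919 |R|=1.9312  x_hi=-0.0821 |R|=0.9213
  mid=-1.38697 |R|=0.57487 →hi
  mid=-2.03942 |R|=1.04020 →lo
  mid=-1.71320 |R|=0.75433 →hi
  mid=-1.87631 |R|=0.88396 →hi
  mid=-1.95787 |R|=0.95875 →hi
  mid=-1.99865 |R|=0.99865 →hi
  mid=-2.01903 |R|=1.01922 →lo
  mid=-2.00884 |R|=1.00888 →lo
  mid=-2.00374 |R|=1.00375 →lo
  ...
  [-2.00008,-1.99992] ⇒ x*=-2.0000
So |R|<1 on (-2.0000, 0).

(-2.0000,0); λ=-8 ⇒ h* = 0.2500.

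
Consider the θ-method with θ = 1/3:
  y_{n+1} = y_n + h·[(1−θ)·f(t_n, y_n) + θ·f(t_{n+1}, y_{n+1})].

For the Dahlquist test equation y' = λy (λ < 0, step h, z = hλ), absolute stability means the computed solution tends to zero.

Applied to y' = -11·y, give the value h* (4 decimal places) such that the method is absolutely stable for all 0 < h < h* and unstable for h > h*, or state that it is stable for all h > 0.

(-6.0000,0); λ=-11 ⇒ h* = (6)/11 = 0.5455.

Set f=λy, z=hλ:
  y_{n+1} = y_n + z·[2/3·y_n + 1/3·y_{n+1}] ⇒ (1 − 1/3z)y_{n+1} = (1 + 2/3z)y_n
  so R(z) = (1 + 2/3z)/(1 − 1/3z).

Solve |R(x)|<1 on ℝ⁻.
x=-0.35: |R|=0.6866
R=−1: 1+2/3x = −1+1/3x ⇒ -1/3x=2 ⇒ x=2/(-1/3)=-6.0000
Confirm numerically:
  x=-5.278: |R|=0.91278 <1
  x=-4.140: |R|=0.73950 <1
  x=-3.220: |R|=0.55305 <1
  x=-3.186: |R|=0.54510 <1
  x=-6.199: |R|=1.02163 >1
  x=-6.023: |R|=1.00255 >1
Interval (-6.0000, 0).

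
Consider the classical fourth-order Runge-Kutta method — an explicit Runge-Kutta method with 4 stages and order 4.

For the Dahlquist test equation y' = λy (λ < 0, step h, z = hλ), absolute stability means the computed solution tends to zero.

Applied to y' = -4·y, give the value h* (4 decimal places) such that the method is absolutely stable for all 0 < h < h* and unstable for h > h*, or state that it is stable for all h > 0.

(-2.7853,0); λ=-4 ⇒ h* = 0.6963.

Test eqn y'=λy, z=hλ:
  order 4, 4-stage ⇒ R(z)=1+z+z^2/2+z^3/6+z^4/24
  (e.g. R(-0.59)=0.55487, |R|=0.55487)

Solve |R(x)|<1 on ℝ⁻.
x=-0.59: |R|=0.5549
|R(-2.93)|=1.2410 |R(-2.04)|=0.3475 |R(-1.27)|=0.3034
Bisect:
  x_lo=-3.6658 |R|=3.3671  x_hi=-0.2452 |R|=0.7826
  mid=-1.95548 |R|=0.31947 →hi
  mid=-2.81061 |R|=1.03885 →lo
  mid=-2.38304 |R|=0.54464 →hi
  mid=-2.59683 |R|=0.75110 →hi
  mid=-2.70372 |R|=0.88382 →hi
  mid=-2.75717 |R|=0.95842 →hi
  mid=-2.78389 |R|=0.99789 →hi
  mid=-2.79725 |R|=1.01818 →lo
  mid=-2.79057 |R|=1.00799 →lo
  ...
  [-2.78535,-2.78514] ⇒ x*=-2.7853
So |R|<1 on (-2.7853, 0).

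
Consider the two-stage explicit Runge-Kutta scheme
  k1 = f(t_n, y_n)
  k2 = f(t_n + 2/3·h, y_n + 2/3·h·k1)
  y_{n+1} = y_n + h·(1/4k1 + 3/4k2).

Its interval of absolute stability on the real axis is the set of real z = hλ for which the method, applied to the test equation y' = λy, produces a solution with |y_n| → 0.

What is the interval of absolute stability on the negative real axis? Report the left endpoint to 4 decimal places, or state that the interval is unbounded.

Test eqn y'=λy, z=hλ:
  k1=λy_n ⇒ h·k1=z·y_n;  k2=λ(1+2/3z)y_n ⇒ h·k2=z(1+2/3z)y_n
  y_{n+1}/y_n = 1 + 1/4z + 3/4z(1+2/3z) = 1 + z + 1/2z²
  so R(z) = 1 + z + 1/2z².

Find x<0 with |R(x)|<1.
x=-0.33: |R|=0.7245
R=1: x+1/2x²=0 ⇒ x=−2=-2.0000; min R=1−1/(4·1/2)=0.5000>−1
Confirm numerically:
  x=-1.415: |R|=0.58611 <1
  x=-1.294: |R|=0.54322 <1
  x=-0.872: |R|=0.50819 <1
  x=-0.808: |R|=0.51843 <1
  x=-2.595: |R|=1.77201 >1
  x=-2.247: |R|=1.27750 >1
Interval (-2.0000, 0).

z∈(-2.0000,0).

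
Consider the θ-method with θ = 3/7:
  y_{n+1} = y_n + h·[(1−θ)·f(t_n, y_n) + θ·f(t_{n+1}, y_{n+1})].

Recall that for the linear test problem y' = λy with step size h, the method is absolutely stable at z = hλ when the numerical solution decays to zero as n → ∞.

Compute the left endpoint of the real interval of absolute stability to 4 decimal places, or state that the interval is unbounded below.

z* = -14.0000.

Test eqn y'=λy, z=hλ:
  y_{n+1} = y_n + z·[4/7·y_n + 3/7·y_{n+1}] ⇒ (1 − 3/7z)y_{n+1} = (1 + 4/7z)y_n
  ⇒ R(z) = (1 + 4/7z)/(1 − 3/7z).

Boundary: |R(x)|=1, x<0.
x=-1.25: |R|=0.1860
R=−1: 1+4/7x = −1+3/7x ⇒ -1/7x=2 ⇒ x=2/(-1/7)=-14.0000
Confirm numerically:
  x=-13.356: |R|=0.98632 <1
  x=-8.621: |R|=0.83632 <1
  x=-7.657: |R|=0.78836 <1
  x=-5.777: |R|=0.66204 <1
  x=-14.186: |R|=1.00375 >1
  x=-14.155: |R|=1.00313 >1
So |R|<1 on (-14.0000, 0).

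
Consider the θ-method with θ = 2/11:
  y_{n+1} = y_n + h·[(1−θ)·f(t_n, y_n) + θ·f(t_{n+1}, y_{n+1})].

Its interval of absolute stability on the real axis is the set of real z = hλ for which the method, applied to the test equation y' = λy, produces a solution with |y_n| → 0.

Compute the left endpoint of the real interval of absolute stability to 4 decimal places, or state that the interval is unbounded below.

Test eqn y'=λy, z=hλ:
  y_{n+1} = y_n + z·[9/11·y_n + 2/11·y_{n+1}] ⇒ (1 − 2/11z)y_{n+1} = (1 + 9/11z)y_n
  ⇒ R(z) = (1 + 9/11z)/(1 − 2/11z).

Solve |R(x)|<1 on ℝ⁻.
x=-1.45: |R|=0.1475
R=−1: 1+9/11x = −1+2/11x ⇒ -7/11x=2 ⇒ x=2/(-7/11)=-3.1429
Confirm numerically:
  x=-3.076: |R|=0.97271 <1
  x=-2.507: |R|=0.72206 <1
  x=-1.796: |R|=0.35389 <1
  x=-1.480: |R|=0.16619 <1
  x=-3.557: |R|=1.16004 >1
  x=-3.499: |R|=1.13852 >1
  x=-3.332: |R|=1.07495 >1
Stable set (-3.1429, 0).

left endpoint -3.1429.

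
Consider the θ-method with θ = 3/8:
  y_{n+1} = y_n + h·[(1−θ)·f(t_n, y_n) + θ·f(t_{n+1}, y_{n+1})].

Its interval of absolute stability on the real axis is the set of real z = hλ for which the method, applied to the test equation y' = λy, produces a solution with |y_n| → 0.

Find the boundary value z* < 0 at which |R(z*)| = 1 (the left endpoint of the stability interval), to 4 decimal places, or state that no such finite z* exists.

left endpoint -8.0000.

With y'=λy (z=hλ):
  y_{n+1} = y_n + z·[5/8·y_n + 3/8·y_{n+1}] ⇒ (1 − 3/8z)y_{n+1} = (1 + 5/8z)y_n
  R(z) = (1 + 5/8z)/(1 − 3/8z).

Solve |R(x)|<1 on ℝ⁻.
x=-0.93: |R|=0.3105
R=−1: 1+5/8x = −1+3/8x ⇒ -1/4x=2 ⇒ x=2/(-1/4)=-8.0000
Confirm numerically:
  x=-7.684: |R|=0.97965 <1
  x=-7.013: |R|=0.93202 <1
  x=-6.681: |R|=0.90593 <1
  x=-8.599: |R|=1.03545 >1
  x=-8.364: |R|=1.02200 >1
  x=-8.249: |R|=1.01521 >1
So |R|<1 on (-8.0000, 0).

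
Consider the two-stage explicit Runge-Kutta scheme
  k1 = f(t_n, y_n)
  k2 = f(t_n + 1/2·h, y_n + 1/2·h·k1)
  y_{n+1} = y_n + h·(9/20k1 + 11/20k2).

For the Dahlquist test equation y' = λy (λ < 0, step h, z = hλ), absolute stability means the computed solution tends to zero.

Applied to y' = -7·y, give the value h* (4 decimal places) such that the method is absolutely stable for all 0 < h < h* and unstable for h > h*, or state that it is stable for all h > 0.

(-3.6364,0); λ=-7 ⇒ h* = (40/11)/7 = 0.5195.

On y'=λy, z=hλ:
  k1=λy_n ⇒ h·k1=z·y_n;  k2=λ(1+1/2z)y_n ⇒ h·k2=z(1+1/2z)y_n
  y_{n+1}/y_n = 1 + 9/20z + 11/20z(1+1/2z) = 1 + z + 11/40z²
  R(z) = 1 + z + 11/40z².

Need |R(x)|<1, x<0.
x=-1.21: |R|=0.1926
R=1: x+11/40x²=0 ⇒ x=−40/11=-3.6364; min R=1−1/(4·11/40)=0.0909>−1
Confirm numerically:
  x=-3.309: |R|=0.70211 <1
  x=-2.932: |R|=0.43207 <1
  x=-2.732: |R|=0.32055 <1
  x=-1.706: |R|=0.09437 <1
  x=-4.214: |R|=1.66939 >1
  x=-3.710: |R|=1.07513 >1
Interval (-3.6364, 0).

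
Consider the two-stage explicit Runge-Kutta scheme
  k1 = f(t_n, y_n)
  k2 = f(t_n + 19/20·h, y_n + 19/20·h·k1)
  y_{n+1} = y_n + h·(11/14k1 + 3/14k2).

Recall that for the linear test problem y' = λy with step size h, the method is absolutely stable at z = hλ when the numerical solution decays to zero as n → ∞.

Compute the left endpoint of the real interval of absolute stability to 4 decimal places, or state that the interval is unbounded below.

With y'=λy (z=hλ):
  k1=λy_n ⇒ h·k1=z·y_n;  k2=λ(1+19/20z)y_n ⇒ h·k2=z(1+19/20z)y_n
  y_{n+1}/y_n = 1 + 11/14z + 3/14z(1+19/20z) = 1 + z + 57/280z²
  Hence R(z) = 1 + z + 57/280z².

Solve |R(x)|<1 on ℝ⁻.
x=-1.1: |R|=0.1463
R=1: x+57/280x²=0 ⇒ x=−280/57=-4.9123; min R=1−1/(4·57/280)=-0.2281>−1
Confirm numerically:
  x=-4.078: |R|=0.30741 <1
  x=-3.886: |R|=0.18813 <1
  x=-2.907: |R|=0.18669 <1
  x=-5.261: |R|=1.37347 >1
  x=-5.006: |R|=1.09551 >1
So |R|<1 on (-4.9123, 0).

z* = -4.9123.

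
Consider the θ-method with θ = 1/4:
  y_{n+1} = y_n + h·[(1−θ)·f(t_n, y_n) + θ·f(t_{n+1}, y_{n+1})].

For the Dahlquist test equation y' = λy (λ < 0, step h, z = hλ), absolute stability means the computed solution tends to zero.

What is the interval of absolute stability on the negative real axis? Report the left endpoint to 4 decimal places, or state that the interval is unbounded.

With y'=λy (z=hλ):
  y_{n+1} = y_n + z·[3/4·y_n + 1/4·y_{n+1}] ⇒ (1 − 1/4z)y_{n+1} = (1 + 3/4z)y_n
  so R(z) = (1 + 3/4z)/(1 − 1/4z).

Solve |R(x)|<1 on ℝ⁻.
x=-1: |R|=0.2000
R=−1: 1+3/4x = −1+1/4x ⇒ -1/2x=2 ⇒ x=2/(-1/2)=-4.0000
Confirm numerically:
  x=-3.802: |R|=0.94924 <1
  x=-3.143: |R|=0.76004 <1
  x=-2.647: |R|=0.59290 <1
  x=-2.421: |R|=0.50818 <1
  x=-4.488: |R|=1.11499 >1
  x=-4.285: |R|=1.06880 >1
  x=-4.250: |R|=1.06061 >1
Interval (-4.0000, 0).

(-4.0000, 0).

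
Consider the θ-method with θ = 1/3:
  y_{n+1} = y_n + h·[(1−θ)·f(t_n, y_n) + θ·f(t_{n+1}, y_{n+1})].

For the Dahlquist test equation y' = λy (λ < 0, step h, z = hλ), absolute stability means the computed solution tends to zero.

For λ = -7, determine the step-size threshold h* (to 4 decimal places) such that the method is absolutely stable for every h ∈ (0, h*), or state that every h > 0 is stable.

(-6.0000,0); λ=-7 ⇒ h* = (6)/7 = 0.8571.

With y'=λy (z=hλ):
  y_{n+1} = y_n + z·[2/3·y_n + 1/3·y_{n+1}] ⇒ (1 − 1/3z)y_{n+1} = (1 + 2/3z)y_n
  ⇒ R(z) = (1 + 2/3z)/(1 − 1/3z).

Find x<0 with |R(x)|<1.
x=-0.44: |R|=0.6163
R=−1: 1+2/3x = −1+1/3x ⇒ -1/3x=2 ⇒ x=2/(-1/3)=-6.0000
Confirm numerically:
  x=-5.439: |R|=0.93352 <1
  x=-5.176: |R|=0.89922 <1
  x=-3.828: |R|=0.68190 <1
  x=-3.786: |R|=0.67374 <1
  x=-6.597: |R|=1.06221 >1
  x=-6.498: |R|=1.05243 >1
  x=-6.203: |R|=1.02206 >1
Interval (-6.0000, 0).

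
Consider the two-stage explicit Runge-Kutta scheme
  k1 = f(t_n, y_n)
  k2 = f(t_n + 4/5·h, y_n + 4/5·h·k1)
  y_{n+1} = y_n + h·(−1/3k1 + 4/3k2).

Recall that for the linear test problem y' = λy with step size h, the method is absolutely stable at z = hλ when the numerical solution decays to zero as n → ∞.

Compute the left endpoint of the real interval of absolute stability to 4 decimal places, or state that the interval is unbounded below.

left endpoint -0.9375.

With y'=λy (z=hλ):
  k1=λy_n ⇒ h·k1=z·y_n;  k2=λ(1+4/5z)y_n ⇒ h·k2=z(1+4/5z)y_n
  y_{n+1}/y_n = 1 − 1/3z + 4/3z(1+4/5z) = 1 + z + 16/15z²
  R(z) = 1 + z + 16/15z².

Find x<0 with |R(x)|<1.
x=-0.49: |R|=0.7661
R=1: x+16/15x²=0 ⇒ x=−15/16=-0.9375; min R=1−1/(4·16/15)=0.7656>−1
Confirm numerically:
  x=-0.781: |R|=0.86963 <1
  x=-0.693: |R|=0.81927 <1
  x=-0.573: |R|=0.77722 <1
  x=-1.373: |R|=1.63780 >1
  x=-1.285: |R|=1.47631 >1
  x=-0.988: |R|=1.05322 >1
So |R|<1 on (-0.9375, 0).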